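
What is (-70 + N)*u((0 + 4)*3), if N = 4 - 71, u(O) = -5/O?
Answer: 685/12 ≈ 57.083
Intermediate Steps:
N = -67
(-70 + N)*u((0 + 4)*3) = (-70 - 67)*(-5*1/(3*(0 + 4))) = -(-685)/(4*3) = -(-685)/12 = -137*(-5/12) = 685/12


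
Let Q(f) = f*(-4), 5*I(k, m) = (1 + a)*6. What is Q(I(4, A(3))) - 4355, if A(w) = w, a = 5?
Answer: -21919/5 ≈ -4383.8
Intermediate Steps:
I(k, m) = 36/5 (I(k, m) = ((1 + 5)*6)/5 = (6*6)/5 = (1/5)*36 = 36/5)
Q(f) = -4*f
Q(I(4, A(3))) - 4355 = -4*36/5 - 4355 = -144/5 - 4355 = -21919/5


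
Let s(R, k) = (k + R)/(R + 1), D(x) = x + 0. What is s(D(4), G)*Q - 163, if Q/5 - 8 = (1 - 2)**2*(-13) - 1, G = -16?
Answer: -91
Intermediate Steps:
D(x) = x
s(R, k) = (R + k)/(1 + R)
Q = -30 (Q = 40 + 5*((1 - 2)**2*(-13) - 1) = 40 + 5*((-1)**2*(-13) - 1) = 40 + 5*(1*(-13) - 1) = 40 + 5*(-13 - 1) = 40 + 5*(-14) = 40 - 70 = -30)
s(D(4), G)*Q - 163 = ((4 - 16)/(1 + 4))*(-30) - 163 = (-12/5)*(-30) - 163 = ((1/5)*(-12))*(-30) - 163 = -12/5*(-30) - 163 = 72 - 163 = -91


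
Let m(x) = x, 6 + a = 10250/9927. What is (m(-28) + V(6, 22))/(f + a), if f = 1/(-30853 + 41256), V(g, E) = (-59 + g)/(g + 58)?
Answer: 190534221945/32830899776 ≈ 5.8035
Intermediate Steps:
V(g, E) = (-59 + g)/(58 + g)
a = -49312/9927 (a = -6 + 10250/9927 = -49312/9927 ≈ -4.9675)
f = 1/10403 ≈ 9.6126e-5
(m(-28) + V(6, 22))/(f + a) = (-28 + (-59 + 6)/(58 + 6))/(1/10403 - 49312/9927) = (-28 - 53/64)/(-512982809/103270581) = (-28 + (1/64)*(-53))*(-103270581/512982809) = (-28 - 53/64)*(-103270581/512982809) = -1845/64*(-103270581/512982809) = 190534221945/32830899776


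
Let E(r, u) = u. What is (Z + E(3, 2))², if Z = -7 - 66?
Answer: 5041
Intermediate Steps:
Z = -73
(Z + E(3, 2))² = (-73 + 2)² = (-71)² = 5041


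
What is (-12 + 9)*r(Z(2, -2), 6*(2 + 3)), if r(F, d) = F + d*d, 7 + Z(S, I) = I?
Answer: -2673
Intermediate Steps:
Z(S, I) = -7 + I
r(F, d) = F + d**2
(-12 + 9)*r(Z(2, -2), 6*(2 + 3)) = (-12 + 9)*((-7 - 2) + (6*(2 + 3))**2) = -3*(-9 + (6*5)**2) = -3*(-9 + 30**2) = -3*(-9 + 900) = -3*891 = -2673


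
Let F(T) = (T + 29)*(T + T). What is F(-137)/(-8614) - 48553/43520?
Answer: -853039691/187440640 ≈ -4.5510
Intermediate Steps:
F(T) = 2*T*(29 + T) (F(T) = (29 + T)*(2*T) = 2*T*(29 + T))
F(-137)/(-8614) - 48553/43520 = (2*(-137)*(29 - 137))/(-8614) - 48553/43520 = (2*(-137)*(-108))*(-1/8614) - 48553*1/43520 = 29592*(-1/8614) - 48553/43520 = -14796/4307 - 48553/43520 = -853039691/187440640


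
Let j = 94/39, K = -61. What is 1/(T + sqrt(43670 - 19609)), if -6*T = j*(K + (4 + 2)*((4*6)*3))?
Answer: 2040129/25322060 + 13689*sqrt(24061)/25322060 ≈ 0.16442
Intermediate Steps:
j = 94/39 (j = 94*(1/39) = 94/39 ≈ 2.4103)
T = -17437/117 (T = -47*(-61 + (4 + 2)*((4*6)*3))/117 = -47*(-61 + 6*(24*3))/117 = -47*(-61 + 6*72)/117 = -47*(-61 + 432)/117 = -47*371/117 = -1/6*34874/39 = -17437/117 ≈ -149.03)
1/(T + sqrt(43670 - 19609)) = 1/(-17437/117 + sqrt(43670 - 19609)) = 1/(-17437/117 + sqrt(24061))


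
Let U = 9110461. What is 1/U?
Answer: 1/9110461 ≈ 1.0976e-7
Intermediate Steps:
1/U = 1/9110461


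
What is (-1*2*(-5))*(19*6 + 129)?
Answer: 2430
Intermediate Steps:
(-1*2*(-5))*(19*6 + 129) = (-2*(-5))*(114 + 129) = 10*243 = 2430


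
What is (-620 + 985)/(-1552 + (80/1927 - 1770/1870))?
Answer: -131527385/559587767 ≈ -0.23504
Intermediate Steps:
(-620 + 985)/(-1552 + (80/1927 - 1770/1870)) = 365/(-1552 + (80*(1/1927) - 1770*1/1870)) = 365/(-1552 + (80/1927 - 177/187)) = 365/(-1552 - 326119/360349) = 365/(-559587767/360349) = 365*(-360349/559587767) = -131527385/559587767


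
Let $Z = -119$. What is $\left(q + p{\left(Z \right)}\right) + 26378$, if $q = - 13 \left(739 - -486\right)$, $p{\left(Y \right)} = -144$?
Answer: $10309$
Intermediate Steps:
$q = -15925$ ($q = - 13 \left(739 + 486\right) = \left(-13\right) 1225 = -15925$)
$\left(q + p{\left(Z \right)}\right) + 26378 = \left(-15925 - 144\right) + 26378 = -16069 + 26378 = 10309$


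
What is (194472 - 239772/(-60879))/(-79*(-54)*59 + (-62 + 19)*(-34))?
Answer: 75894235/98794129 ≈ 0.76821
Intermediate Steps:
(194472 - 239772/(-60879))/(-79*(-54)*59 + (-62 + 19)*(-34)) = (194472 - 239772*(-1/60879))/(4266*59 - 43*(-34)) = (194472 + 6148/1561)/(251694 + 1462) = (303576940/1561)/253156 = (303576940/1561)*(1/253156) = 75894235/98794129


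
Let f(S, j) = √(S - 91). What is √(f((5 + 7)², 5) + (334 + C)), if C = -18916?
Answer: √(-18582 + √53) ≈ 136.29*I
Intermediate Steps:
f(S, j) = √(-91 + S)
√(f((5 + 7)², 5) + (334 + C)) = √(√(-91 + (5 + 7)²) + (334 - 18916)) = √(√(-91 + 12²) - 18582) = √(√(-91 + 144) - 18582) = √(√53 - 18582) = √(-18582 + √53)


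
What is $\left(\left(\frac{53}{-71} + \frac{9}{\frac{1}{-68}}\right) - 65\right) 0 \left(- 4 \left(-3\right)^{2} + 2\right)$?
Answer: $0$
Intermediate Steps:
$\left(\left(\frac{53}{-71} + \frac{9}{\frac{1}{-68}}\right) - 65\right) 0 \left(- 4 \left(-3\right)^{2} + 2\right) = \left(\left(53 \left(- \frac{1}{71}\right) + \frac{9}{- \frac{1}{68}}\right) - 65\right) 0 \left(\left(-4\right) 9 + 2\right) = \left(\left(- \frac{53}{71} + 9 \left(-68\right)\right) - 65\right) 0 \left(-36 + 2\right) = \left(\left(- \frac{53}{71} - 612\right) - 65\right) 0 \left(-34\right) = \left(- \frac{43505}{71} - 65\right) 0 = \left(- \frac{48120}{71}\right) 0 = 0$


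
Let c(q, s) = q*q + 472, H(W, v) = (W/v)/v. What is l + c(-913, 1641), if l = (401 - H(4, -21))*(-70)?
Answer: 50776213/63 ≈ 8.0597e+5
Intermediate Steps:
H(W, v) = W/v²
c(q, s) = 472 + q² (c(q, s) = q² + 472 = 472 + q²)
l = -1768370/63 (l = (401 - 4/(-21)²)*(-70) = (401 - 4/441)*(-70) = (176837/441)*(-70) = -1768370/63 ≈ -28069.)
l + c(-913, 1641) = -1768370/63 + (472 + (-913)²) = -1768370/63 + (472 + 833569) = -1768370/63 + 834041 = 50776213/63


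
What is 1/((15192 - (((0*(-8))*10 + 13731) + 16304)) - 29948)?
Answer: -1/44791 ≈ -2.2326e-5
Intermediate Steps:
1/((15192 - (((0*(-8))*10 + 13731) + 16304)) - 29948) = 1/((15192 - ((0*10 + 13731) + 16304)) - 29948) = 1/((15192 - ((0 + 13731) + 16304)) - 29948) = 1/((15192 - (13731 + 16304)) - 29948) = 1/((15192 - 1*30035) - 29948) = 1/((15192 - 30035) - 29948) = 1/(-14843 - 29948) = 1/(-44791) = -1/44791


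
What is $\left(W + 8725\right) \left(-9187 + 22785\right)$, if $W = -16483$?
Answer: $-105493284$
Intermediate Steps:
$\left(W + 8725\right) \left(-9187 + 22785\right) = \left(-16483 + 8725\right) \left(-9187 + 22785\right) = \left(-7758\right) 13598 = -105493284$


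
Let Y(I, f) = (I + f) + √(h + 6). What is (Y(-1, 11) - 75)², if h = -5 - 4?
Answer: (65 - I*√3)² ≈ 4222.0 - 225.17*I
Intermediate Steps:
h = -9
Y(I, f) = I + f + I*√3 (Y(I, f) = (I + f) + √(-9 + 6) = (I + f) + √(-3) = (I + f) + I*√3 = I + f + I*√3)
(Y(-1, 11) - 75)² = ((-1 + 11 + I*√3) - 75)² = ((10 + I*√3) - 75)² = (-65 + I*√3)²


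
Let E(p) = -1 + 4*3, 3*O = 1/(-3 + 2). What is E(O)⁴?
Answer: 14641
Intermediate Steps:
O = -⅓ (O = 1/(3*(-3 + 2)) = (⅓)/(-1) = (⅓)*(-1) = -⅓ ≈ -0.33333)
E(p) = 11 (E(p) = -1 + 12 = 11)
E(O)⁴ = 11⁴ = 14641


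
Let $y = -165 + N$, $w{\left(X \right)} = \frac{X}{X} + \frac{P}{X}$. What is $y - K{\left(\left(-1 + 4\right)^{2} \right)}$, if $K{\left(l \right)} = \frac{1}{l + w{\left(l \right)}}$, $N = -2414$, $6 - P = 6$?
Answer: $- \frac{25791}{10} \approx -2579.1$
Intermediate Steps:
$P = 0$ ($P = 6 - 6 = 0$)
$w{\left(X \right)} = 1$ ($w{\left(X \right)} = \frac{X}{X} + \frac{0}{X} = 1 + 0 = 1$)
$y = -2579$ ($y = -165 - 2414 = -2579$)
$K{\left(l \right)} = \frac{1}{1 + l}$ ($K{\left(l \right)} = \frac{1}{l + 1} = \frac{1}{1 + l}$)
$y - K{\left(\left(-1 + 4\right)^{2} \right)} = -2579 - \frac{1}{1 + \left(-1 + 4\right)^{2}} = -2579 - \frac{1}{1 + 3^{2}} = -2579 - \frac{1}{1 + 9} = -2579 - \frac{1}{10} = - \frac{25791}{10}$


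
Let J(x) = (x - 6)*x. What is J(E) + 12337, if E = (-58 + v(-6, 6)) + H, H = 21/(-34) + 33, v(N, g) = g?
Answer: 14842529/1156 ≈ 12840.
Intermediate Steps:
H = 1101/34 (H = 21*(-1/34) + 33 = -21/34 + 33 = 1101/34 ≈ 32.382)
E = -667/34 (E = (-58 + 6) + 1101/34 = -52 + 1101/34 = -667/34 ≈ -19.618)
J(x) = x*(-6 + x) (J(x) = (-6 + x)*x = x*(-6 + x))
J(E) + 12337 = -667*(-6 - 667/34)/34 + 12337 = -667/34*(-871/34) + 12337 = 580957/1156 + 12337 = 14842529/1156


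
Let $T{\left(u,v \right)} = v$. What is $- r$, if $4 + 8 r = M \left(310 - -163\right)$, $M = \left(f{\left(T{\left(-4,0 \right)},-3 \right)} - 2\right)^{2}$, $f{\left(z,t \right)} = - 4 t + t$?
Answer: $- \frac{23173}{8} \approx -2896.6$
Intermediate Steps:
$f{\left(z,t \right)} = - 3 t$
$M = 49$ ($M = \left(\left(-3\right) \left(-3\right) - 2\right)^{2} = \left(9 - 2\right)^{2} = 7^{2} = 49$)
$r = \frac{23173}{8}$ ($r = - \frac{1}{2} + \frac{49 \left(310 - -163\right)}{8} = - \frac{1}{2} + \frac{49 \left(310 + 163\right)}{8} = - \frac{1}{2} + \frac{49 \cdot 473}{8} = - \frac{1}{2} + \frac{1}{8} \cdot 23177 = - \frac{1}{2} + \frac{23177}{8} = \frac{23173}{8} \approx 2896.6$)
$- r = \left(-1\right) \frac{23173}{8} = - \frac{23173}{8}$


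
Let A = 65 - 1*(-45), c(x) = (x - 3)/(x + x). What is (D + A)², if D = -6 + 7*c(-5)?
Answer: 300304/25 ≈ 12012.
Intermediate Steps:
c(x) = (-3 + x)/(2*x) (c(x) = (-3 + x)/((2*x)) = (-3 + x)*(1/(2*x)) = (-3 + x)/(2*x))
D = -⅖ (D = -6 + 7*((½)*(-3 - 5)/(-5)) = -6 + 7*((½)*(-⅕)*(-8)) = -6 + 7*(⅘) = -6 + 28/5 = -⅖ ≈ -0.40000)
A = 110 (A = 65 + 45 = 110)
(D + A)² = (-⅖ + 110)² = (548/5)² = 300304/25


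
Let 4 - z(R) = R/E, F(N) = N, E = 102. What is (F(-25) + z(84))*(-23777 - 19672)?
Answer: 16119579/17 ≈ 9.4821e+5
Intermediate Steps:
z(R) = 4 - R/102
(F(-25) + z(84))*(-23777 - 19672) = (-25 + (4 - 1/102*84))*(-23777 - 19672) = (-25 + (4 - 14/17))*(-43449) = (-25 + 54/17)*(-43449) = -371/17*(-43449) = 16119579/17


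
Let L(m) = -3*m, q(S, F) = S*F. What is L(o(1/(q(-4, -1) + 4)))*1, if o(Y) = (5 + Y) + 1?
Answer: -147/8 ≈ -18.375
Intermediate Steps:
q(S, F) = F*S
o(Y) = 6 + Y
L(o(1/(q(-4, -1) + 4)))*1 = -3*(6 + 1/(-1*(-4) + 4))*1 = -3*(6 + 1/(4 + 4))*1 = -3*(6 + 1/8)*1 = -3*(6 + ⅛)*1 = -3*49/8*1 = -147/8*1 = -147/8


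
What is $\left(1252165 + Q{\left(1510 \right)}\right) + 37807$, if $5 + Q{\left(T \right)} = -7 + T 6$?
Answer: $1299020$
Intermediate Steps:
$Q{\left(T \right)} = -12 + 6 T$ ($Q{\left(T \right)} = -5 + \left(-7 + T 6\right) = -5 + \left(-7 + 6 T\right) = -12 + 6 T$)
$\left(1252165 + Q{\left(1510 \right)}\right) + 37807 = \left(1252165 + \left(-12 + 6 \cdot 1510\right)\right) + 37807 = \left(1252165 + \left(-12 + 9060\right)\right) + 37807 = \left(1252165 + 9048\right) + 37807 = 1261213 + 37807 = 1299020$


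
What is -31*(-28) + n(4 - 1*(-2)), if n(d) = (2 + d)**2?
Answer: 932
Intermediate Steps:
-31*(-28) + n(4 - 1*(-2)) = -31*(-28) + (2 + (4 - 1*(-2)))**2 = 868 + (2 + (4 + 2))**2 = 868 + (2 + 6)**2 = 868 + 8**2 = 868 + 64 = 932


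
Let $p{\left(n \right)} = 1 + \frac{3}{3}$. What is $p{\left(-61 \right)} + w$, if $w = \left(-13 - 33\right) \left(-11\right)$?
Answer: $508$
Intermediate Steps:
$w = 506$ ($w = \left(-46\right) \left(-11\right) = 506$)
$p{\left(n \right)} = 2$ ($p{\left(n \right)} = 1 + 3 \cdot \frac{1}{3} = 1 + 1 = 2$)
$p{\left(-61 \right)} + w = 2 + 506 = 508$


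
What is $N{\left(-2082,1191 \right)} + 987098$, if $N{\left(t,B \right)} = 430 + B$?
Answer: $988719$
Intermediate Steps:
$N{\left(-2082,1191 \right)} + 987098 = \left(430 + 1191\right) + 987098 = 1621 + 987098 = 988719$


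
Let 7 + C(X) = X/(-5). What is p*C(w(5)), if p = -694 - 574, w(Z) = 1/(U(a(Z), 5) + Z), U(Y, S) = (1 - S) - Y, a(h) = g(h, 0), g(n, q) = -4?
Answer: 223168/25 ≈ 8926.7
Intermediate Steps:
a(h) = -4
U(Y, S) = 1 - S - Y
w(Z) = 1/Z (w(Z) = 1/((1 - 1*5 - 1*(-4)) + Z) = 1/((1 - 5 + 4) + Z) = 1/(0 + Z) = 1/Z)
C(X) = -7 - X/5 (C(X) = -7 + X/(-5) = -7 + X*(-1/5) = -7 - X/5)
p = -1268
p*C(w(5)) = -1268*(-7 - 1/5/5) = -1268*(-7 - 1/5*1/5) = -1268*(-7 - 1/25) = -1268*(-176/25) = 223168/25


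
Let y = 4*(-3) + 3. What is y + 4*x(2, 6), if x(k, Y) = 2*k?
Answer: 7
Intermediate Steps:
y = -9 (y = -12 + 3 = -9)
y + 4*x(2, 6) = -9 + 4*(2*2) = -9 + 4*4 = -9 + 16 = 7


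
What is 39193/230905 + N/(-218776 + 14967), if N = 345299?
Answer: -71743379458/47060517145 ≈ -1.5245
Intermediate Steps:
39193/230905 + N/(-218776 + 14967) = 39193/230905 + 345299/(-218776 + 14967) = 39193*(1/230905) + 345299/(-203809) = 39193/230905 + 345299*(-1/203809) = 39193/230905 - 345299/203809 = -71743379458/47060517145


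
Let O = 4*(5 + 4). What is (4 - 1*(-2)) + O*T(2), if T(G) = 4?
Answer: 150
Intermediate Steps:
O = 36 (O = 4*9 = 36)
(4 - 1*(-2)) + O*T(2) = (4 - 1*(-2)) + 36*4 = (4 + 2) + 144 = 6 + 144 = 150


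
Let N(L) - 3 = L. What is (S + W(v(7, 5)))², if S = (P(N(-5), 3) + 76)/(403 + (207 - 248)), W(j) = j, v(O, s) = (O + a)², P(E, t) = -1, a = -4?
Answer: 11108889/131044 ≈ 84.772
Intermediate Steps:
N(L) = 3 + L
v(O, s) = (-4 + O)² (v(O, s) = (O - 4)² = (-4 + O)²)
S = 75/362 (S = (-1 + 76)/(403 + (207 - 248)) = 75/(403 - 41) = 75/362 ≈ 0.20718)
(S + W(v(7, 5)))² = (75/362 + (-4 + 7)²)² = (75/362 + 3²)² = (75/362 + 9)² = (3333/362)² = 11108889/131044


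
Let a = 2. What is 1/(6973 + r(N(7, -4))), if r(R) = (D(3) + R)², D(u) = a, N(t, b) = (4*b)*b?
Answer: 1/11329 ≈ 8.8269e-5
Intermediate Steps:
N(t, b) = 4*b²
D(u) = 2
r(R) = (2 + R)²
1/(6973 + r(N(7, -4))) = 1/(6973 + (2 + 4*(-4)²)²) = 1/(6973 + (2 + 4*16)²) = 1/(6973 + (2 + 64)²) = 1/(6973 + 66²) = 1/(6973 + 4356) = 1/11329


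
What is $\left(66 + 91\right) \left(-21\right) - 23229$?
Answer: $-26526$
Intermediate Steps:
$\left(66 + 91\right) \left(-21\right) - 23229 = 157 \left(-21\right) - 23229 = -3297 - 23229 = -26526$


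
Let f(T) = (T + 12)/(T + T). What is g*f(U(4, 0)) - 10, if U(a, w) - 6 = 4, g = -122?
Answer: -721/5 ≈ -144.20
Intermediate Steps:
U(a, w) = 10 (U(a, w) = 6 + 4 = 10)
f(T) = (12 + T)/(2*T) (f(T) = (12 + T)/((2*T)) = (12 + T)*(1/(2*T)) = (12 + T)/(2*T))
g*f(U(4, 0)) - 10 = -61*(12 + 10)/10 - 10 = -61*22/10 - 10 = -122*11/10 - 10 = -671/5 - 10 = -721/5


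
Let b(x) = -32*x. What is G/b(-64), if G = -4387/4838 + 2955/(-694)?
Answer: -105737/41928704 ≈ -0.0025218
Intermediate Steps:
G = -105737/20473 (G = -4387*1/4838 + 2955*(-1/694) = -107/118 - 2955/694 = -105737/20473 ≈ -5.1647)
G/b(-64) = -105737/(20473*((-32*(-64)))) = -105737/20473/2048 = -105737/20473*1/2048 = -105737/41928704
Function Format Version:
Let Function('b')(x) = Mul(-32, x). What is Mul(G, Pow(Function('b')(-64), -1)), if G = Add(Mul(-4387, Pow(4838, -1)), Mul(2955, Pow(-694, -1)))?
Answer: Rational(-105737, 41928704) ≈ -0.0025218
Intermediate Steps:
G = Rational(-105737, 20473) (G = Add(Mul(-4387, Rational(1, 4838)), Mul(2955, Rational(-1, 694))) = Add(Rational(-107, 118), Rational(-2955, 694)) = Rational(-105737, 20473) ≈ -5.1647)
Mul(G, Pow(Function('b')(-64), -1)) = Mul(Rational(-105737, 20473), Pow(Mul(-32, -64), -1)) = Mul(Rational(-105737, 20473), Pow(2048, -1)) = Mul(Rational(-105737, 20473), Rational(1, 2048)) = Rational(-105737, 41928704)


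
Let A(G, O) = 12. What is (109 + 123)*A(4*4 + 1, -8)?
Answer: 2784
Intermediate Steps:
(109 + 123)*A(4*4 + 1, -8) = (109 + 123)*12 = 232*12 = 2784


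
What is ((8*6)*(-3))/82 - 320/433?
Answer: -44296/17753 ≈ -2.4951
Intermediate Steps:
((8*6)*(-3))/82 - 320/433 = (48*(-3))*(1/82) - 320*1/433 = -144*1/82 - 320/433 = -72/41 - 320/433 = -44296/17753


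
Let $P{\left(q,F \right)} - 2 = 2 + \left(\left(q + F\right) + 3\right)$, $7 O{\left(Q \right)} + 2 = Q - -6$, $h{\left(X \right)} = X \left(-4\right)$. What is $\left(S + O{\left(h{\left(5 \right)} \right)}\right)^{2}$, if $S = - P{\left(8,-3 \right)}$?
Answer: $\frac{10000}{49} \approx 204.08$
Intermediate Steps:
$h{\left(X \right)} = - 4 X$
$O{\left(Q \right)} = \frac{4}{7} + \frac{Q}{7}$ ($O{\left(Q \right)} = - \frac{2}{7} + \frac{Q - -6}{7} = - \frac{2}{7} + \frac{Q + 6}{7} = - \frac{2}{7} + \frac{6 + Q}{7} = - \frac{2}{7} + \left(\frac{6}{7} + \frac{Q}{7}\right) = \frac{4}{7} + \frac{Q}{7}$)
$P{\left(q,F \right)} = 7 + F + q$ ($P{\left(q,F \right)} = 2 + \left(2 + \left(\left(q + F\right) + 3\right)\right) = 2 + \left(2 + \left(\left(F + q\right) + 3\right)\right) = 2 + \left(2 + \left(3 + F + q\right)\right) = 2 + \left(5 + F + q\right) = 7 + F + q$)
$S = -12$ ($S = - (7 - 3 + 8) = \left(-1\right) 12 = -12$)
$\left(S + O{\left(h{\left(5 \right)} \right)}\right)^{2} = \left(-12 + \left(\frac{4}{7} + \frac{\left(-4\right) 5}{7}\right)\right)^{2} = \left(-12 + \left(\frac{4}{7} + \frac{1}{7} \left(-20\right)\right)\right)^{2} = \left(-12 + \left(\frac{4}{7} - \frac{20}{7}\right)\right)^{2} = \left(-12 - \frac{16}{7}\right)^{2} = \left(- \frac{100}{7}\right)^{2} = \frac{10000}{49}$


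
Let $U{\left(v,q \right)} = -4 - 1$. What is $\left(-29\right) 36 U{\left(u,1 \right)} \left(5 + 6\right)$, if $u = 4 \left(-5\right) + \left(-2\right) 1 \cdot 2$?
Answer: $57420$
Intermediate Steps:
$u = -24$ ($u = -20 - 4 = -24$)
$U{\left(v,q \right)} = -5$ ($U{\left(v,q \right)} = -4 - 1 = -5$)
$\left(-29\right) 36 U{\left(u,1 \right)} \left(5 + 6\right) = \left(-29\right) 36 \left(- 5 \left(5 + 6\right)\right) = - 1044 \left(\left(-5\right) 11\right) = \left(-1044\right) \left(-55\right) = 57420$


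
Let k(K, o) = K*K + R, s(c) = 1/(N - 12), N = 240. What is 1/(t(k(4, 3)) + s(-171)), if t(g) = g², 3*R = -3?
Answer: 228/51301 ≈ 0.0044444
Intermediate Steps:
R = -1 (R = (⅓)*(-3) = -1)
s(c) = 1/228 (s(c) = 1/(240 - 12) = 1/228)
k(K, o) = -1 + K² (k(K, o) = K*K - 1 = K² - 1 = -1 + K²)
1/(t(k(4, 3)) + s(-171)) = 1/((-1 + 4²)² + 1/228) = 1/((-1 + 16)² + 1/228) = 1/(15² + 1/228) = 1/(225 + 1/228) = 1/(51301/228) = 228/51301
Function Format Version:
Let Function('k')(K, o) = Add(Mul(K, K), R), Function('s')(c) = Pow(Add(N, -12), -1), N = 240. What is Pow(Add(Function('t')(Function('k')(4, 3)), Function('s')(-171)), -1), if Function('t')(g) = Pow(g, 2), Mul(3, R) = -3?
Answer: Rational(228, 51301) ≈ 0.0044444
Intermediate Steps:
R = -1 (R = Mul(Rational(1, 3), -3) = -1)
Function('s')(c) = Rational(1, 228) (Function('s')(c) = Pow(Add(240, -12), -1) = Pow(228, -1) = Rational(1, 228))
Function('k')(K, o) = Add(-1, Pow(K, 2)) (Function('k')(K, o) = Add(Mul(K, K), -1) = Add(Pow(K, 2), -1) = Add(-1, Pow(K, 2)))
Pow(Add(Function('t')(Function('k')(4, 3)), Function('s')(-171)), -1) = Pow(Add(Pow(Add(-1, Pow(4, 2)), 2), Rational(1, 228)), -1) = Pow(Add(Pow(Add(-1, 16), 2), Rational(1, 228)), -1) = Pow(Add(Pow(15, 2), Rational(1, 228)), -1) = Pow(Add(225, Rational(1, 228)), -1) = Pow(Rational(51301, 228), -1) = Rational(228, 51301)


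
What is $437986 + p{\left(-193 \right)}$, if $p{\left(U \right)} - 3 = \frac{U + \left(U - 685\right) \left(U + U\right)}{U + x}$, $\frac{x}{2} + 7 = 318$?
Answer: $\frac{4826564}{11} \approx 4.3878 \cdot 10^{5}$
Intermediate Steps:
$x = 622$ ($x = -14 + 2 \cdot 318 = -14 + 636 = 622$)
$p{\left(U \right)} = 3 + \frac{U + 2 U \left(-685 + U\right)}{622 + U}$ ($p{\left(U \right)} = 3 + \frac{U + \left(U - 685\right) \left(U + U\right)}{U + 622} = 3 + \frac{U + \left(-685 + U\right) 2 U}{622 + U} = 3 + \frac{U + 2 U \left(-685 + U\right)}{622 + U}$)
$437986 + p{\left(-193 \right)} = 437986 + \frac{2 \left(933 + \left(-193\right)^{2} - -131819\right)}{622 - 193} = 437986 + \frac{2 \left(933 + 37249 + 131819\right)}{429} = 437986 + 2 \cdot \frac{1}{429} \cdot 170001 = 437986 + \frac{8718}{11} = \frac{4826564}{11}$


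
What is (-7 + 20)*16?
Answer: 208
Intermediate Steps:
(-7 + 20)*16 = 13*16 = 208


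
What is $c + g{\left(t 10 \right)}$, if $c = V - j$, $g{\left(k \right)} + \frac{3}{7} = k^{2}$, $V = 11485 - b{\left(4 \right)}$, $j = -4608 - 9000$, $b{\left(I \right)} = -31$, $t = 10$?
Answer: $\frac{245865}{7} \approx 35124.0$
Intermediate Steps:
$j = -13608$ ($j = -4608 - 9000 = -13608$)
$V = 11516$ ($V = 11485 - -31 = 11485 + 31 = 11516$)
$g{\left(k \right)} = - \frac{3}{7} + k^{2}$
$c = 25124$ ($c = 11516 - -13608 = 11516 + 13608 = 25124$)
$c + g{\left(t 10 \right)} = 25124 - \left(\frac{3}{7} - \left(10 \cdot 10\right)^{2}\right) = 25124 - \left(\frac{3}{7} - 100^{2}\right) = 25124 + \left(- \frac{3}{7} + 10000\right) = 25124 + \frac{69997}{7} = \frac{245865}{7}$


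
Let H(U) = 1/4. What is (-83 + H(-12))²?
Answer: 109561/16 ≈ 6847.6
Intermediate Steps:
H(U) = ¼
(-83 + H(-12))² = (-83 + ¼)² = (-331/4)² = 109561/16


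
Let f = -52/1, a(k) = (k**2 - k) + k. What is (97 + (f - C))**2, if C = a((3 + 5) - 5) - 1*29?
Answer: 4225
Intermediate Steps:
a(k) = k**2
f = -52 ≈ -52.000
C = -20 (C = ((3 + 5) - 5)**2 - 1*29 = (8 - 5)**2 - 29 = 3**2 - 29 = 9 - 29 = -20)
(97 + (f - C))**2 = (97 + (-52 - 1*(-20)))**2 = (97 + (-52 + 20))**2 = (97 - 32)**2 = 65**2 = 4225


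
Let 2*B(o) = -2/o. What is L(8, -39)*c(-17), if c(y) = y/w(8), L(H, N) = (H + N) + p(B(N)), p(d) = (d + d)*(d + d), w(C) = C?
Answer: 801499/12168 ≈ 65.869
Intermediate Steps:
B(o) = -1/o (B(o) = (-2/o)/2 = -1/o)
p(d) = 4*d² (p(d) = (2*d)*(2*d) = 4*d²)
L(H, N) = H + N + 4/N² (L(H, N) = (H + N) + 4*(-1/N)² = (H + N) + 4/N² = H + N + 4/N²)
c(y) = y/8
L(8, -39)*c(-17) = (8 - 39 + 4/(-39)²)*((⅛)*(-17)) = (8 - 39 + 4*(1/1521))*(-17/8) = (8 - 39 + 4/1521)*(-17/8) = -47147/1521*(-17/8) = 801499/12168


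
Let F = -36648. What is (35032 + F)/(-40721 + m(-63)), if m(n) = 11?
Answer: 808/20355 ≈ 0.039695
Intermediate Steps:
(35032 + F)/(-40721 + m(-63)) = (35032 - 36648)/(-40721 + 11) = -1616/(-40710) = -1616*(-1/40710) = 808/20355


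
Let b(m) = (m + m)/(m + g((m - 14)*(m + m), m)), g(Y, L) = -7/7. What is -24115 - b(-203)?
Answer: -2459933/102 ≈ -24117.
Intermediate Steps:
g(Y, L) = -1 (g(Y, L) = -7*⅐ = -1)
b(m) = 2*m/(-1 + m) (b(m) = (m + m)/(m - 1) = (2*m)/(-1 + m) = 2*m/(-1 + m))
-24115 - b(-203) = -24115 - 2*(-203)/(-1 - 203) = -24115 - 2*(-203)/(-204) = -24115 - 2*(-203)*(-1)/204 = -24115 - 1*203/102 = -24115 - 203/102 = -2459933/102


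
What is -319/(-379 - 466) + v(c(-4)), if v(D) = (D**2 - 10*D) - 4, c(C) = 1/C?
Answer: -14331/13520 ≈ -1.0600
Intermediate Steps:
v(D) = -4 + D**2 - 10*D
-319/(-379 - 466) + v(c(-4)) = -319/(-379 - 466) + (-4 + (1/(-4))**2 - 10/(-4)) = -319/(-845) + (-4 + (-1/4)**2 - 10*(-1/4)) = -1/845*(-319) + (-4 + 1/16 + 5/2) = 319/845 - 23/16 = -14331/13520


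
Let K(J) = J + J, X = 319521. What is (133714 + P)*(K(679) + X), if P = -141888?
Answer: -2622864946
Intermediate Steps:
K(J) = 2*J
(133714 + P)*(K(679) + X) = (133714 - 141888)*(2*679 + 319521) = -8174*(1358 + 319521) = -8174*320879 = -2622864946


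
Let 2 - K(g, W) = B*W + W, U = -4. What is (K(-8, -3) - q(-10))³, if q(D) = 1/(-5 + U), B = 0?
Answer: 97336/729 ≈ 133.52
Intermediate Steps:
q(D) = -⅑ (q(D) = 1/(-5 - 4) = 1/(-9) = -⅑)
K(g, W) = 2 - W (K(g, W) = 2 - (0*W + W) = 2 - (0 + W) = 2 - W)
(K(-8, -3) - q(-10))³ = ((2 - 1*(-3)) - 1*(-⅑))³ = ((2 + 3) + ⅑)³ = (5 + ⅑)³ = (46/9)³ = 97336/729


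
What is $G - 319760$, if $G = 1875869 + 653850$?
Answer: $2209959$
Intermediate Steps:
$G = 2529719$
$G - 319760 = 2529719 - 319760 = 2209959$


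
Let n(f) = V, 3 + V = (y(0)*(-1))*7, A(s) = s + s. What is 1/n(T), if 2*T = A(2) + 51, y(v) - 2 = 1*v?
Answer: -1/17 ≈ -0.058824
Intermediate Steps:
y(v) = 2 + v (y(v) = 2 + 1*v = 2 + v)
A(s) = 2*s
V = -17 (V = -3 + ((2 + 0)*(-1))*7 = -3 + (2*(-1))*7 = -3 - 2*7 = -3 - 14 = -17)
T = 55/2 (T = (2*2 + 51)/2 = (4 + 51)/2 = (½)*55 = 55/2 ≈ 27.500)
n(f) = -17
1/n(T) = 1/(-17) = -1/17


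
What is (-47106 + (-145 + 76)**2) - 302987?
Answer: -345332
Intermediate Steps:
(-47106 + (-145 + 76)**2) - 302987 = (-47106 + (-69)**2) - 302987 = (-47106 + 4761) - 302987 = -42345 - 302987 = -345332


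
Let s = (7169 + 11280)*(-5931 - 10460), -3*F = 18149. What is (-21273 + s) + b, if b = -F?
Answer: -907238347/3 ≈ -3.0241e+8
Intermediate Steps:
F = -18149/3 (F = -⅓*18149 = -18149/3 ≈ -6049.7)
s = -302397559 (s = 18449*(-16391) = -302397559)
b = 18149/3 (b = -1*(-18149/3) = 18149/3 ≈ 6049.7)
(-21273 + s) + b = (-21273 - 302397559) + 18149/3 = -302418832 + 18149/3 = -907238347/3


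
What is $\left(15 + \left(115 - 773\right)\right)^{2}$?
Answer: $413449$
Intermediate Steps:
$\left(15 + \left(115 - 773\right)\right)^{2} = \left(15 - 658\right)^{2} = \left(-643\right)^{2} = 413449$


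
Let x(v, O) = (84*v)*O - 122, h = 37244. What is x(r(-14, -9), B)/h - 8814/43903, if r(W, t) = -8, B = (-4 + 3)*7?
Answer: -63552535/817561666 ≈ -0.077734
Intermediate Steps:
B = -7 (B = -1*7 = -7)
x(v, O) = -122 + 84*O*v (x(v, O) = 84*O*v - 122 = -122 + 84*O*v)
x(r(-14, -9), B)/h - 8814/43903 = (-122 + 84*(-7)*(-8))/37244 - 8814/43903 = (-122 + 4704)*(1/37244) - 8814*1/43903 = 4582*(1/37244) - 8814/43903 = 2291/18622 - 8814/43903 = -63552535/817561666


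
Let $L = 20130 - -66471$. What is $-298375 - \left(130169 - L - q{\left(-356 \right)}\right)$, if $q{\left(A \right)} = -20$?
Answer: $-341963$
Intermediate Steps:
$L = 86601$ ($L = 20130 + 66471 = 86601$)
$-298375 - \left(130169 - L - q{\left(-356 \right)}\right) = -298375 + \left(\left(-20 + 86601\right) - 130169\right) = -298375 + \left(86581 - 130169\right) = -298375 - 43588 = -341963$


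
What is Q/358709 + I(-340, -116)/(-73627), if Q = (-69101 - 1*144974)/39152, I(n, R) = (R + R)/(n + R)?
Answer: -1305697969697/58939735971681552 ≈ -2.2153e-5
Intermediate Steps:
I(n, R) = 2*R/(R + n) (I(n, R) = (2*R)/(R + n) = 2*R/(R + n))
Q = -214075/39152 (Q = (-69101 - 144974)*(1/39152) = -214075*1/39152 = -214075/39152 ≈ -5.4678)
Q/358709 + I(-340, -116)/(-73627) = -214075/39152/358709 + (2*(-116)/(-116 - 340))/(-73627) = -214075/39152*1/358709 + (2*(-116)/(-456))*(-1/73627) = -214075/14044174768 + (2*(-116)*(-1/456))*(-1/73627) = -214075/14044174768 + (29/57)*(-1/73627) = -214075/14044174768 - 29/4196739 = -1305697969697/58939735971681552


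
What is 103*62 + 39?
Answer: 6425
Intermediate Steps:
103*62 + 39 = 6386 + 39 = 6425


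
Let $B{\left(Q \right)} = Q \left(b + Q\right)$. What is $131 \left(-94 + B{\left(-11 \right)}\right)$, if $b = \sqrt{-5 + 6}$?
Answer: $2096$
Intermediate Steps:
$b = 1$ ($b = \sqrt{1} = 1$)
$B{\left(Q \right)} = Q \left(1 + Q\right)$
$131 \left(-94 + B{\left(-11 \right)}\right) = 131 \left(-94 - 11 \left(1 - 11\right)\right) = 131 \left(-94 - -110\right) = 131 \left(-94 + 110\right) = 131 \cdot 16 = 2096$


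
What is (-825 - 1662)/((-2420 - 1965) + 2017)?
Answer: 2487/2368 ≈ 1.0503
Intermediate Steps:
(-825 - 1662)/((-2420 - 1965) + 2017) = -2487/(-4385 + 2017) = -2487/(-2368) = -2487*(-1/2368) = 2487/2368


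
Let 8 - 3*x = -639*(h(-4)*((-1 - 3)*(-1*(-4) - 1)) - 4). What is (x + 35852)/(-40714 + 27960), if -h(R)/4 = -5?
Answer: 24176/19131 ≈ 1.2637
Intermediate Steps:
h(R) = 20 (h(R) = -4*(-5) = 20)
x = -155908/3 (x = 8/3 - (-213)*(20*((-1 - 3)*(-1*(-4) - 1)) - 4) = 8/3 - (-213)*(20*(-4*(4 - 1)) - 4) = 8/3 - (-213)*(20*(-4*3) - 4) = 8/3 - (-213)*(20*(-12) - 4) = 8/3 - (-213)*(-240 - 4) = 8/3 - (-213)*(-244) = 8/3 - 1/3*155916 = 8/3 - 51972 = -155908/3 ≈ -51969.)
(x + 35852)/(-40714 + 27960) = (-155908/3 + 35852)/(-40714 + 27960) = -48352/3/(-12754) = -48352/3*(-1/12754) = 24176/19131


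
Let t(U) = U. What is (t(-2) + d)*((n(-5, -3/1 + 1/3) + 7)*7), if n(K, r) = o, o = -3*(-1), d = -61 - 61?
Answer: -8680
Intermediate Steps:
d = -122
o = 3
n(K, r) = 3
(t(-2) + d)*((n(-5, -3/1 + 1/3) + 7)*7) = (-2 - 122)*((3 + 7)*7) = -1240*7 = -124*70 = -8680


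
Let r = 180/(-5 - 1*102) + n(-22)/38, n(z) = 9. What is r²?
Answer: 34539129/16532356 ≈ 2.0892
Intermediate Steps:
r = -5877/4066 (r = 180/(-5 - 1*102) + 9/38 = 180/(-5 - 102) + 9*(1/38) = 180/(-107) + 9/38 = 180*(-1/107) + 9/38 = -180/107 + 9/38 = -5877/4066 ≈ -1.4454)
r² = (-5877/4066)² = 34539129/16532356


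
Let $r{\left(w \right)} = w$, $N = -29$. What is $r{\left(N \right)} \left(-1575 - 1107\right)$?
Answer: $77778$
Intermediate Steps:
$r{\left(N \right)} \left(-1575 - 1107\right) = - 29 \left(-1575 - 1107\right) = \left(-29\right) \left(-2682\right) = 77778$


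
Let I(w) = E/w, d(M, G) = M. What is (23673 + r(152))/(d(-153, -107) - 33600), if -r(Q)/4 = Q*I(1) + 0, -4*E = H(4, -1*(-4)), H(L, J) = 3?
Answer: -8043/11251 ≈ -0.71487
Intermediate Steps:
E = -¾ (E = -¼*3 = -¾ ≈ -0.75000)
I(w) = -3/(4*w)
r(Q) = 3*Q (r(Q) = -4*(Q*(-¾/1) + 0) = -4*(Q*(-¾*1) + 0) = -4*(Q*(-¾) + 0) = -4*(-3*Q/4 + 0) = -(-3)*Q = 3*Q)
(23673 + r(152))/(d(-153, -107) - 33600) = (23673 + 3*152)/(-153 - 33600) = (23673 + 456)/(-33753) = 24129*(-1/33753) = -8043/11251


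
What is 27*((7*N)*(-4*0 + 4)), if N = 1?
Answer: 756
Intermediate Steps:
27*((7*N)*(-4*0 + 4)) = 27*((7*1)*(-4*0 + 4)) = 27*(7*(0 + 4)) = 27*(7*4) = 27*28 = 756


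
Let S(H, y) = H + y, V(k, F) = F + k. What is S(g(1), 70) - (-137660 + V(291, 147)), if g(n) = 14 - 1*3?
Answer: 137303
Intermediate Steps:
g(n) = 11 (g(n) = 14 - 3 = 11)
S(g(1), 70) - (-137660 + V(291, 147)) = (11 + 70) - (-137660 + (147 + 291)) = 81 - (-137660 + 438) = 81 - 1*(-137222) = 81 + 137222 = 137303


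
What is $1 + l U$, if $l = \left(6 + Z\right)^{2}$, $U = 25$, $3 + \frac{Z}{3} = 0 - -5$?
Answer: $3601$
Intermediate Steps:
$Z = 6$ ($Z = -9 + 3 \left(0 - -5\right) = -9 + 3 \left(0 + 5\right) = -9 + 3 \cdot 5 = -9 + 15 = 6$)
$l = 144$ ($l = \left(6 + 6\right)^{2} = 12^{2} = 144$)
$1 + l U = 1 + 144 \cdot 25 = 1 + 3600 = 3601$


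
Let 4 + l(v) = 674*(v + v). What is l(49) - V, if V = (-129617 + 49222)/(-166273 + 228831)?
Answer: 4131911179/62558 ≈ 66049.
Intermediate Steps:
V = -80395/62558 ≈ -1.2851
l(v) = -4 + 1348*v (l(v) = -4 + 674*(v + v) = -4 + 674*(2*v) = -4 + 1348*v)
l(49) - V = (-4 + 1348*49) - 1*(-80395/62558) = (-4 + 66052) + 80395/62558 = 66048 + 80395/62558 = 4131911179/62558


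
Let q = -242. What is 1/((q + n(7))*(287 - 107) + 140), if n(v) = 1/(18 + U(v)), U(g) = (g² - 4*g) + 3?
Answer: -7/303910 ≈ -2.3033e-5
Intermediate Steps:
U(g) = 3 + g² - 4*g
n(v) = 1/(21 + v² - 4*v) (n(v) = 1/(18 + (3 + v² - 4*v)) = 1/(21 + v² - 4*v))
1/((q + n(7))*(287 - 107) + 140) = 1/((-242 + 1/(21 + 7² - 4*7))*(287 - 107) + 140) = 1/((-242 + 1/(21 + 49 - 28))*180 + 140) = 1/((-242 + 1/42)*180 + 140) = 1/(-10163/42*180 + 140) = 1/(-304890/7 + 140) = 1/(-303910/7) = -7/303910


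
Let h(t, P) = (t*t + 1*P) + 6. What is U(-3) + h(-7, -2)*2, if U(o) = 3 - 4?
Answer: 105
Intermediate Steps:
h(t, P) = 6 + P + t**2 (h(t, P) = (t**2 + P) + 6 = (P + t**2) + 6 = 6 + P + t**2)
U(o) = -1
U(-3) + h(-7, -2)*2 = -1 + (6 - 2 + (-7)**2)*2 = -1 + (6 - 2 + 49)*2 = -1 + 53*2 = -1 + 106 = 105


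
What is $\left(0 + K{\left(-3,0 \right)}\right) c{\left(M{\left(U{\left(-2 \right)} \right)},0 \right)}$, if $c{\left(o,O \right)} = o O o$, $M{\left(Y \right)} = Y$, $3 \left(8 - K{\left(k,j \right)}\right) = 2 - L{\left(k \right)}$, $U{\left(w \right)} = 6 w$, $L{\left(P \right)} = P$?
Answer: $0$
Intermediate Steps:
$K{\left(k,j \right)} = \frac{22}{3} + \frac{k}{3}$ ($K{\left(k,j \right)} = 8 - \frac{2 - k}{3} = 8 + \left(- \frac{2}{3} + \frac{k}{3}\right) = \frac{22}{3} + \frac{k}{3}$)
$c{\left(o,O \right)} = O o^{2}$ ($c{\left(o,O \right)} = O o o = O o^{2}$)
$\left(0 + K{\left(-3,0 \right)}\right) c{\left(M{\left(U{\left(-2 \right)} \right)},0 \right)} = \left(0 + \left(\frac{22}{3} + \frac{1}{3} \left(-3\right)\right)\right) 0 \left(6 \left(-2\right)\right)^{2} = \left(0 + \left(\frac{22}{3} - 1\right)\right) 0 \left(-12\right)^{2} = \left(0 + \frac{19}{3}\right) 0 \cdot 144 = \frac{19}{3} \cdot 0 = 0$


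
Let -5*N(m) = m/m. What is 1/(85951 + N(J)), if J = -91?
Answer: 5/429754 ≈ 1.1635e-5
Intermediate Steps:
N(m) = -1/5 (N(m) = -m/(5*m) = -1/5*1 = -1/5)
1/(85951 + N(J)) = 1/(85951 - 1/5) = 1/(429754/5) = 5/429754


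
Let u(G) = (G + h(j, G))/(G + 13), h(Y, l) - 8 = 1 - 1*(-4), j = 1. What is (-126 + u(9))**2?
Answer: 15625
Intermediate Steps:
h(Y, l) = 13 (h(Y, l) = 8 + (1 - 1*(-4)) = 8 + (1 + 4) = 8 + 5 = 13)
u(G) = 1 (u(G) = (G + 13)/(G + 13) = (13 + G)/(13 + G) = 1)
(-126 + u(9))**2 = (-126 + 1)**2 = (-125)**2 = 15625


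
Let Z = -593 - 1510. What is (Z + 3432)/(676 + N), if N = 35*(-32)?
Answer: -443/148 ≈ -2.9932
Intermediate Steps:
Z = -2103
N = -1120
(Z + 3432)/(676 + N) = (-2103 + 3432)/(676 - 1120) = 1329/(-444) = 1329*(-1/444) = -443/148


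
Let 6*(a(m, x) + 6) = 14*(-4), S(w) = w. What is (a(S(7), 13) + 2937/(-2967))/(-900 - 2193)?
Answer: 48431/9176931 ≈ 0.0052775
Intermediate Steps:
a(m, x) = -46/3 (a(m, x) = -6 + (14*(-4))/6 = -6 + (⅙)*(-56) = -6 - 28/3 = -46/3)
(a(S(7), 13) + 2937/(-2967))/(-900 - 2193) = (-46/3 + 2937/(-2967))/(-900 - 2193) = (-46/3 + 2937*(-1/2967))/(-3093) = (-46/3 - 979/989)*(-1/3093) = -48431/2967*(-1/3093) = 48431/9176931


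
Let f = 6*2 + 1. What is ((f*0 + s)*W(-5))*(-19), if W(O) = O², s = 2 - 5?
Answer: 1425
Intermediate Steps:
s = -3
f = 13 (f = 12 + 1 = 13)
((f*0 + s)*W(-5))*(-19) = ((13*0 - 3)*(-5)²)*(-19) = ((0 - 3)*25)*(-19) = -3*25*(-19) = -75*(-19) = 1425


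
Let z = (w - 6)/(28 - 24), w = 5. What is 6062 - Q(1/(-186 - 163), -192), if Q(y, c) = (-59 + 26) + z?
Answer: 24381/4 ≈ 6095.3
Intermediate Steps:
z = -1/4 (z = (5 - 6)/(28 - 24) = -1/4 ≈ -0.25000)
Q(y, c) = -133/4 (Q(y, c) = (-59 + 26) - 1/4 = -33 - 1/4 = -133/4)
6062 - Q(1/(-186 - 163), -192) = 6062 - 1*(-133/4) = 6062 + 133/4 = 24381/4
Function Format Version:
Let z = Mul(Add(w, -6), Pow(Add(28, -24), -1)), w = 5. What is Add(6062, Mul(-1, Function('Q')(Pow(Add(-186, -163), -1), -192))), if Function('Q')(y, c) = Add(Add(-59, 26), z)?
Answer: Rational(24381, 4) ≈ 6095.3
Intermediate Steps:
z = Rational(-1, 4) (z = Mul(Add(5, -6), Pow(Add(28, -24), -1)) = Mul(-1, Pow(4, -1)) = Mul(-1, Rational(1, 4)) = Rational(-1, 4) ≈ -0.25000)
Function('Q')(y, c) = Rational(-133, 4) (Function('Q')(y, c) = Add(Add(-59, 26), Rational(-1, 4)) = Add(-33, Rational(-1, 4)) = Rational(-133, 4))
Add(6062, Mul(-1, Function('Q')(Pow(Add(-186, -163), -1), -192))) = Add(6062, Mul(-1, Rational(-133, 4))) = Add(6062, Rational(133, 4)) = Rational(24381, 4)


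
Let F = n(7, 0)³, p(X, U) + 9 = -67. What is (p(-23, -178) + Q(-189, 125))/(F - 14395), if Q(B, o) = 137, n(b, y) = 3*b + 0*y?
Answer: -61/5134 ≈ -0.011882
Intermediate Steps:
n(b, y) = 3*b (n(b, y) = 3*b + 0 = 3*b)
p(X, U) = -76 (p(X, U) = -9 - 67 = -76)
F = 9261 (F = (3*7)³ = 21³ = 9261)
(p(-23, -178) + Q(-189, 125))/(F - 14395) = (-76 + 137)/(9261 - 14395) = 61/(-5134) = 61*(-1/5134) = -61/5134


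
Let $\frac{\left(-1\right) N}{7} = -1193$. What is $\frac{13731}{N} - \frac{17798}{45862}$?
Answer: $\frac{240550012}{191496781} \approx 1.2562$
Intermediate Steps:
$N = 8351$ ($N = \left(-7\right) \left(-1193\right) = 8351$)
$\frac{13731}{N} - \frac{17798}{45862} = \frac{13731}{8351} - \frac{17798}{45862} = 13731 \cdot \frac{1}{8351} - \frac{8899}{22931} = \frac{13731}{8351} - \frac{8899}{22931} = \frac{240550012}{191496781}$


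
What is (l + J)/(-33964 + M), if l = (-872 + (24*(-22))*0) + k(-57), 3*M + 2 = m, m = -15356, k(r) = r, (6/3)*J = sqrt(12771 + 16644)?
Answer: 2787/117250 - 3*sqrt(29415)/234500 ≈ 0.021576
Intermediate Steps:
J = sqrt(29415)/2 (J = sqrt(12771 + 16644)/2 = sqrt(29415)/2 ≈ 85.754)
M = -15358/3 (M = -2/3 + (1/3)*(-15356) = -2/3 - 15356/3 = -15358/3 ≈ -5119.3)
l = -929 (l = (-872 + (24*(-22))*0) - 57 = (-872 - 528*0) - 57 = (-872 + 0) - 57 = -872 - 57 = -929)
(l + J)/(-33964 + M) = (-929 + sqrt(29415)/2)/(-33964 - 15358/3) = (-929 + sqrt(29415)/2)/(-117250/3) = (-929 + sqrt(29415)/2)*(-3/117250) = 2787/117250 - 3*sqrt(29415)/234500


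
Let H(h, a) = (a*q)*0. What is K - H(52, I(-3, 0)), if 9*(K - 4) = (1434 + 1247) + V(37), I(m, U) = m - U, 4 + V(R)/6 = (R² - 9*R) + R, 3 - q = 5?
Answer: 9131/9 ≈ 1014.6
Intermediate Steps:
q = -2 (q = 3 - 1*5 = 3 - 5 = -2)
V(R) = -24 - 48*R + 6*R² (V(R) = -24 + 6*((R² - 9*R) + R) = -24 + 6*(R² - 8*R) = -24 + (-48*R + 6*R²) = -24 - 48*R + 6*R²)
K = 9131/9 (K = 4 + ((1434 + 1247) + (-24 - 48*37 + 6*37²))/9 = 4 + (2681 + (-24 - 1776 + 6*1369))/9 = 4 + (2681 + (-24 - 1776 + 8214))/9 = 4 + (2681 + 6414)/9 = 4 + (⅑)*9095 = 4 + 9095/9 = 9131/9 ≈ 1014.6)
H(h, a) = 0 (H(h, a) = (a*(-2))*0 = -2*a*0 = 0)
K - H(52, I(-3, 0)) = 9131/9 - 1*0 = 9131/9 + 0 = 9131/9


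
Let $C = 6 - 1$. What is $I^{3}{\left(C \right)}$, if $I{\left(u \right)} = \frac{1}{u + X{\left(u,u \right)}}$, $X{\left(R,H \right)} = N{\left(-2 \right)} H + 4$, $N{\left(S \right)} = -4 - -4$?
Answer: $\frac{1}{729} \approx 0.0013717$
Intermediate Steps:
$N{\left(S \right)} = 0$ ($N{\left(S \right)} = -4 + 4 = 0$)
$X{\left(R,H \right)} = 4$ ($X{\left(R,H \right)} = 0 H + 4 = 0 + 4 = 4$)
$C = 5$ ($C = 6 - 1 = 5$)
$I{\left(u \right)} = \frac{1}{4 + u}$ ($I{\left(u \right)} = \frac{1}{u + 4} = \frac{1}{4 + u}$)
$I^{3}{\left(C \right)} = \left(\frac{1}{4 + 5}\right)^{3} = \left(\frac{1}{9}\right)^{3} = \frac{1}{729}$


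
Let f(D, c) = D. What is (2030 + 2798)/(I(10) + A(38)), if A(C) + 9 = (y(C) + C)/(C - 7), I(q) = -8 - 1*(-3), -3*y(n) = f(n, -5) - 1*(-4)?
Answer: -74834/205 ≈ -365.04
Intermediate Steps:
y(n) = -4/3 - n/3 (y(n) = -(n - 1*(-4))/3 = -(n + 4)/3 = -(4 + n)/3 = -4/3 - n/3)
I(q) = -5 (I(q) = -8 + 3 = -5)
A(C) = -9 + (-4/3 + 2*C/3)/(-7 + C) (A(C) = -9 + ((-4/3 - C/3) + C)/(C - 7) = -9 + (-4/3 + 2*C/3)/(-7 + C))
(2030 + 2798)/(I(10) + A(38)) = (2030 + 2798)/(-5 + 5*(37 - 5*38)/(3*(-7 + 38))) = 4828/(-5 + (5/3)*(37 - 190)/31) = 4828/(-5 + (5/3)*(1/31)*(-153)) = 4828/(-5 - 255/31) = 4828/(-410/31) = 4828*(-31/410) = -74834/205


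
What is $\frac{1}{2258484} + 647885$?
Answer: $\frac{1463237906341}{2258484} \approx 6.4789 \cdot 10^{5}$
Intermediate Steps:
$\frac{1}{2258484} + 647885 = \frac{1463237906341}{2258484}$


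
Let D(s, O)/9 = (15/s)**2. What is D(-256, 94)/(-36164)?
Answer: -2025/2370043904 ≈ -8.5441e-7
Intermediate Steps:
D(s, O) = 2025/s**2 (D(s, O) = 9*(15/s)**2 = 9*(225/s**2) = 2025/s**2)
D(-256, 94)/(-36164) = (2025/(-256)**2)/(-36164) = (2025*(1/65536))*(-1/36164) = (2025/65536)*(-1/36164) = -2025/2370043904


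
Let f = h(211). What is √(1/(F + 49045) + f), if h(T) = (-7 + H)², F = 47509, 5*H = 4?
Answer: √8959093008126/482770 ≈ 6.2000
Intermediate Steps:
H = ⅘ (H = (⅕)*4 = ⅘ ≈ 0.80000)
h(T) = 961/25 (h(T) = (-7 + ⅘)² = (-31/5)² = 961/25)
f = 961/25 ≈ 38.440
√(1/(F + 49045) + f) = √(1/(47509 + 49045) + 961/25) = √(1/96554 + 961/25) = √(92788419/2413850) = √8959093008126/482770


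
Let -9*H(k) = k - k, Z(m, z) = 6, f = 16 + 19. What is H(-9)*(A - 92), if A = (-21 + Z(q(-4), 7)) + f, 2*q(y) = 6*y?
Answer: 0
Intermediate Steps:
q(y) = 3*y (q(y) = (6*y)/2 = 3*y)
f = 35
H(k) = 0 (H(k) = -(k - k)/9 = -1/9*0 = 0)
A = 20 (A = (-21 + 6) + 35 = -15 + 35 = 20)
H(-9)*(A - 92) = 0*(20 - 92) = 0*(-72) = 0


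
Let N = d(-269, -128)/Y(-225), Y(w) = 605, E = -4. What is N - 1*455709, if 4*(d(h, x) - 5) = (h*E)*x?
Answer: -275738372/605 ≈ -4.5577e+5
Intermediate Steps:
d(h, x) = 5 - h*x (d(h, x) = 5 + ((h*(-4))*x)/4 = 5 + ((-4*h)*x)/4 = 5 + (-4*h*x)/4 = 5 - h*x)
N = -34427/605 (N = (5 - 1*(-269)*(-128))/605 = (5 - 34432)*(1/605) = -34427*1/605 = -34427/605 ≈ -56.904)
N - 1*455709 = -34427/605 - 1*455709 = -34427/605 - 455709 = -275738372/605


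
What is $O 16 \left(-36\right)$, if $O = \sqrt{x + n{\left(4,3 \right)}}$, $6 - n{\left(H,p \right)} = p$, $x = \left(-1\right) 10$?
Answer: $- 576 i \sqrt{7} \approx - 1524.0 i$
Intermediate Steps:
$x = -10$
$n{\left(H,p \right)} = 6 - p$
$O = i \sqrt{7}$ ($O = \sqrt{-10 + \left(6 - 3\right)} = \sqrt{-10 + 3} = \sqrt{-7} = i \sqrt{7} \approx 2.6458 i$)
$O 16 \left(-36\right) = i \sqrt{7} \cdot 16 \left(-36\right) = 16 i \sqrt{7} \left(-36\right) = - 576 i \sqrt{7}$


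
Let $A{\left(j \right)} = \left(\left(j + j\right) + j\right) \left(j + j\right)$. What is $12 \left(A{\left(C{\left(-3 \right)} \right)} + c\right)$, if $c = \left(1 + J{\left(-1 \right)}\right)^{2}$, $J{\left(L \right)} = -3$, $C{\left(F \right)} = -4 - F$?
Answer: $120$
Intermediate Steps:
$A{\left(j \right)} = 6 j^{2}$ ($A{\left(j \right)} = \left(2 j + j\right) 2 j = 3 j 2 j = 6 j^{2}$)
$c = 4$ ($c = \left(1 - 3\right)^{2} = \left(-2\right)^{2} = 4$)
$12 \left(A{\left(C{\left(-3 \right)} \right)} + c\right) = 12 \left(6 \left(-4 - -3\right)^{2} + 4\right) = 12 \left(6 \left(-4 + 3\right)^{2} + 4\right) = 12 \left(6 \left(-1\right)^{2} + 4\right) = 12 \left(6 \cdot 1 + 4\right) = 12 \left(6 + 4\right) = 12 \cdot 10 = 120$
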